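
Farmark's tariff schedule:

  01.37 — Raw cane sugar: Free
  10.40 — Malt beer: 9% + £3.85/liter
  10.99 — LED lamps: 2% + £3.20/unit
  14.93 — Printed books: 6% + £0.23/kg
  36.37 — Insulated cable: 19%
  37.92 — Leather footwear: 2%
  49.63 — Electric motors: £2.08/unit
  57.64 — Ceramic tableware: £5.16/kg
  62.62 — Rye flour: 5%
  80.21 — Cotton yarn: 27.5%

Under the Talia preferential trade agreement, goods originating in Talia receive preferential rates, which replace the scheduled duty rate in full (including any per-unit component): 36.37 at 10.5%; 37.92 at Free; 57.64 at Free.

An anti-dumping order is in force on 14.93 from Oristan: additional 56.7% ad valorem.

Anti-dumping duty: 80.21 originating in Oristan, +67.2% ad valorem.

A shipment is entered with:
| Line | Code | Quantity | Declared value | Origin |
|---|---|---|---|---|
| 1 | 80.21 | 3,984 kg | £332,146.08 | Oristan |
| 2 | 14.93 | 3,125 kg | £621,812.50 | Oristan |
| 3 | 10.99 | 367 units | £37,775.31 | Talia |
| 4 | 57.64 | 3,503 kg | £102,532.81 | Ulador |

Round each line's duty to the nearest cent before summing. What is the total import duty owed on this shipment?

Line 1 (80.21, Oristan, 3,984 kg, £332,146.08):
Base rate for 80.21 is 27.5%.
Additional duty on 80.21 from Oristan: +67.2%. Applied ad valorem rate: 27.5% + 67.2% = 94.7%.
Duty = £332,146.08 × 94.7% = £314,542.34.
Line 2 (14.93, Oristan, 3,125 kg, £621,812.50):
Base rate for 14.93 is 6% + £0.23/kg.
Additional duty on 14.93 from Oristan: +56.7%. Applied ad valorem rate: 6% + 56.7% = 62.7%.
Duty = £621,812.50 × 62.7% + 3,125 × £0.23 = £390,595.19.
Line 3 (10.99, Talia, 367 units, £37,775.31):
Base rate for 10.99 is 2% + £3.20/unit.
Origin Talia is the FTA partner but 10.99 is not on the preference list; base rate stands.
Duty = £37,775.31 × 2% + 367 × £3.20 = £1,929.91.
Line 4 (57.64, Ulador, 3,503 kg, £102,532.81):
Base rate for 57.64 is £5.16/kg.
57.64 has an FTA preferential rate, but origin Ulador is not Talia; base rate stands.
Duty = 3,503 × £5.16 = £18,075.48.
Total = £314,542.34 + £390,595.19 + £1,929.91 + £18,075.48 = £725,142.92.

£725,142.92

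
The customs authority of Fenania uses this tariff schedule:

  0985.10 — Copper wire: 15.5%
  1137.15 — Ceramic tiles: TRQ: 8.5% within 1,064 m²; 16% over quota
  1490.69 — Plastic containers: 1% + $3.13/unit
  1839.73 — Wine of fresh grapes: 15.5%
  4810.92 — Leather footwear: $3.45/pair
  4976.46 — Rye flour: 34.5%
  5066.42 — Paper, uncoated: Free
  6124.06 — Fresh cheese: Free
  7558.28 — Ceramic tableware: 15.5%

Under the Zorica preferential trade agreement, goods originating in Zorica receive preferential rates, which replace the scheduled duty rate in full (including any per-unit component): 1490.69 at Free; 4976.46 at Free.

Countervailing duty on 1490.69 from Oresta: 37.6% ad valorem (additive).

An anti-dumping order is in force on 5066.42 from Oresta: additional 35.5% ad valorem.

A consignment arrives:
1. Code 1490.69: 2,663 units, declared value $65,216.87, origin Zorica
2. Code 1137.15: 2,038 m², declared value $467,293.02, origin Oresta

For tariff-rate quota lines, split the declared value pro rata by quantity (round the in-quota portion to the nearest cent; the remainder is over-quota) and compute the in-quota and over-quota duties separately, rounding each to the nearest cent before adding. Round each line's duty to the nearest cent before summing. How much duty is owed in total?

Line 1 (1490.69, Zorica, 2,663 units, $65,216.87):
Base rate for 1490.69 is 1% + $3.13/unit.
Origin Zorica qualifies under the Fenania–Zorica agreement and 1490.69 is covered: preferential rate Free applies instead.
The additional-duty order on 1490.69 targets Oresta, not Zorica; it does not apply.
Duty = $65,216.87 × 0% = $0.00.
Line 2 (1137.15, Oresta, 2,038 m², $467,293.02):
Code 1137.15 is under a tariff-rate quota (threshold 1,064 m²). In-quota: 1,064 m² at 8.5%; over-quota: 974 m² at 16%.
Pro-rata value split: in-quota = $467,293.02 × 1,064/2,038 = $243,964.56; over-quota = $467,293.02 − $243,964.56 = $223,328.46.
In-quota duty = $243,964.56 × 8.5% = $20,736.99. Over-quota duty = $223,328.46 × 16% = $35,732.55.
Line duty = $20,736.99 + $35,732.55 = $56,469.54.
Total = $0.00 + $56,469.54 = $56,469.54.

$56,469.54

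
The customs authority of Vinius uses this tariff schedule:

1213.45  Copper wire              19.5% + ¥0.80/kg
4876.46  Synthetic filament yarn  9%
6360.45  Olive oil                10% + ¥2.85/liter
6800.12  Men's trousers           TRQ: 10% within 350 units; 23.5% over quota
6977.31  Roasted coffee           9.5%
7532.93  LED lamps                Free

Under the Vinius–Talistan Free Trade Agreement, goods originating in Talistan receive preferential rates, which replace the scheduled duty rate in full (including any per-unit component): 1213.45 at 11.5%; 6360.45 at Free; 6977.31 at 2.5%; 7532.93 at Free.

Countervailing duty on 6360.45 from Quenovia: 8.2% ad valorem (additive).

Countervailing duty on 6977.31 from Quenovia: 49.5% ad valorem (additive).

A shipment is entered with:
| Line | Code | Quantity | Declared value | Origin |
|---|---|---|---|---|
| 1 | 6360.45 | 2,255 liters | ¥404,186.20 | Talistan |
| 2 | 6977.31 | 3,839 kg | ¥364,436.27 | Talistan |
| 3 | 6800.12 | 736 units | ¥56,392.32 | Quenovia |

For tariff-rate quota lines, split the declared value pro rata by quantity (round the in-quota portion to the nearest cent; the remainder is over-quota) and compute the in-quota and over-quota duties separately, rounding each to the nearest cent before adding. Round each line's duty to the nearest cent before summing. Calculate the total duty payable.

Line 1 (6360.45, Talistan, 2,255 liters, ¥404,186.20):
Base rate for 6360.45 is 10% + ¥2.85/liter.
Origin Talistan qualifies under the Vinius–Talistan agreement and 6360.45 is covered: preferential rate Free applies instead.
The additional-duty order on 6360.45 targets Quenovia, not Talistan; it does not apply.
Duty = ¥404,186.20 × 0% = ¥0.00.
Line 2 (6977.31, Talistan, 3,839 kg, ¥364,436.27):
Base rate for 6977.31 is 9.5%.
Origin Talistan qualifies under the Vinius–Talistan agreement and 6977.31 is covered: preferential rate 2.5% applies instead.
The additional-duty order on 6977.31 targets Quenovia, not Talistan; it does not apply.
Duty = ¥364,436.27 × 2.5% = ¥9,110.91.
Line 3 (6800.12, Quenovia, 736 units, ¥56,392.32):
Code 6800.12 is under a tariff-rate quota (threshold 350 units). In-quota: 350 units at 10%; over-quota: 386 units at 23.5%.
Pro-rata value split: in-quota = ¥56,392.32 × 350/736 = ¥26,817.00; over-quota = ¥56,392.32 − ¥26,817.00 = ¥29,575.32.
In-quota duty = ¥26,817.00 × 10% = ¥2,681.70. Over-quota duty = ¥29,575.32 × 23.5% = ¥6,950.20.
Line duty = ¥2,681.70 + ¥6,950.20 = ¥9,631.90.
Total = ¥0.00 + ¥9,110.91 + ¥9,631.90 = ¥18,742.81.

¥18,742.81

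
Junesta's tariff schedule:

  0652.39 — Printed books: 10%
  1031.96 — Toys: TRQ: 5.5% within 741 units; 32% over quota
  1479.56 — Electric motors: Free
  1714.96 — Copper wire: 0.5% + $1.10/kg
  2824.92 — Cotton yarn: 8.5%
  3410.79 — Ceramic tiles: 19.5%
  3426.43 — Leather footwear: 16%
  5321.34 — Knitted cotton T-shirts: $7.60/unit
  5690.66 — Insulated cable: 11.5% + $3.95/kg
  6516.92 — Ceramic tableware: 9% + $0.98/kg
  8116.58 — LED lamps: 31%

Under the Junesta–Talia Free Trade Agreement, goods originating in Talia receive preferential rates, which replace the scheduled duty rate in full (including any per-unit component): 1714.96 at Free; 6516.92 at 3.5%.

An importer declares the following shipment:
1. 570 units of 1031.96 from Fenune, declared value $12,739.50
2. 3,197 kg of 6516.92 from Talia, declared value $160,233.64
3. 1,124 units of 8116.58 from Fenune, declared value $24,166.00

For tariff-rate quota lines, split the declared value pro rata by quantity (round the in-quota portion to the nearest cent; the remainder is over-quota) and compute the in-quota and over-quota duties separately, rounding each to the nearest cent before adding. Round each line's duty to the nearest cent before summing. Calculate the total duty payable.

Line 1 (1031.96, Fenune, 570 units, $12,739.50):
Code 1031.96 is under a tariff-rate quota (threshold 741 units). Quantity 570 units is within the quota, so the in-quota rate 5.5% applies to the full value.
Duty = $12,739.50 × 5.5% = $700.67.
Line 2 (6516.92, Talia, 3,197 kg, $160,233.64):
Base rate for 6516.92 is 9% + $0.98/kg.
Origin Talia qualifies under the Junesta–Talia agreement and 6516.92 is covered: preferential rate 3.5% applies instead.
Duty = $160,233.64 × 3.5% = $5,608.18.
Line 3 (8116.58, Fenune, 1,124 units, $24,166.00):
Base rate for 8116.58 is 31%.
Duty = $24,166.00 × 31% = $7,491.46.
Total = $700.67 + $5,608.18 + $7,491.46 = $13,800.31.

$13,800.31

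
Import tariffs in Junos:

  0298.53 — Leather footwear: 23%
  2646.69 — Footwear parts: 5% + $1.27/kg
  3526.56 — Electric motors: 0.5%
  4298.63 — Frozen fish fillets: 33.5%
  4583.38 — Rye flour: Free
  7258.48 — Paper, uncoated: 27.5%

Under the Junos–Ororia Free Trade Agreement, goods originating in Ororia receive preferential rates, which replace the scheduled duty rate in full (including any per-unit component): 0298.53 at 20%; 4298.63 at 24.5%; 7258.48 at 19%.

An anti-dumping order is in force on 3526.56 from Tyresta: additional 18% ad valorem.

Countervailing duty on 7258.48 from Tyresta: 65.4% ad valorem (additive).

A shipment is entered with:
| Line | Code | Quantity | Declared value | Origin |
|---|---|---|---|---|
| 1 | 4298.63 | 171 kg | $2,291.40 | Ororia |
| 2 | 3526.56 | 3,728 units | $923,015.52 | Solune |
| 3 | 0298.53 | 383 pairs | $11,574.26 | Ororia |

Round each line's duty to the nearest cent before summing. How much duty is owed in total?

Line 1 (4298.63, Ororia, 171 kg, $2,291.40):
Base rate for 4298.63 is 33.5%.
Origin Ororia qualifies under the Junos–Ororia agreement and 4298.63 is covered: preferential rate 24.5% applies instead.
Duty = $2,291.40 × 24.5% = $561.39.
Line 2 (3526.56, Solune, 3,728 units, $923,015.52):
Base rate for 3526.56 is 0.5%.
The additional-duty order on 3526.56 targets Tyresta, not Solune; it does not apply.
Duty = $923,015.52 × 0.5% = $4,615.08.
Line 3 (0298.53, Ororia, 383 pairs, $11,574.26):
Base rate for 0298.53 is 23%.
Origin Ororia qualifies under the Junos–Ororia agreement and 0298.53 is covered: preferential rate 20% applies instead.
Duty = $11,574.26 × 20% = $2,314.85.
Total = $561.39 + $4,615.08 + $2,314.85 = $7,491.32.

$7,491.32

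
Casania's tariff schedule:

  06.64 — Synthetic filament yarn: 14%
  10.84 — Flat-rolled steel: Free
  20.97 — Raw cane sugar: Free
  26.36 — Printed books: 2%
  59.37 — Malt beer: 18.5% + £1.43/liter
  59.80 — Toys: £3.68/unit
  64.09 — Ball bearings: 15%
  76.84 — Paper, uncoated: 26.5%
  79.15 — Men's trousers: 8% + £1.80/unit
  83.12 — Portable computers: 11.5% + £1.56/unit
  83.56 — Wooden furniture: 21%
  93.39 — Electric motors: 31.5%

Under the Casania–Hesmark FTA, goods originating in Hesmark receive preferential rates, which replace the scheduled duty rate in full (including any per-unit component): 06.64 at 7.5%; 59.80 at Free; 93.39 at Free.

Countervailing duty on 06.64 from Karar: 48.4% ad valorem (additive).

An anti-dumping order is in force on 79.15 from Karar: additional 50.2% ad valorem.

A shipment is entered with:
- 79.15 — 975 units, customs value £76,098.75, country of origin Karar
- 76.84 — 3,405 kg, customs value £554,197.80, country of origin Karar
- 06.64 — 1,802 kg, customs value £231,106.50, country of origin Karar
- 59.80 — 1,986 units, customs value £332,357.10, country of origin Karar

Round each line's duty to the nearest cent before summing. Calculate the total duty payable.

£344,425.83

Line 1 (79.15, Karar, 975 units, £76,098.75):
Base rate for 79.15 is 8% + £1.80/unit.
Additional duty on 79.15 from Karar: +50.2%. Applied ad valorem rate: 8% + 50.2% = 58.2%.
Duty = £76,098.75 × 58.2% + 975 × £1.80 = £46,044.47.
Line 2 (76.84, Karar, 3,405 kg, £554,197.80):
Base rate for 76.84 is 26.5%.
Duty = £554,197.80 × 26.5% = £146,862.42.
Line 3 (06.64, Karar, 1,802 kg, £231,106.50):
Base rate for 06.64 is 14%.
06.64 has an FTA preferential rate, but origin Karar is not Hesmark; base rate stands.
Additional duty on 06.64 from Karar: +48.4%. Applied ad valorem rate: 14% + 48.4% = 62.4%.
Duty = £231,106.50 × 62.4% = £144,210.46.
Line 4 (59.80, Karar, 1,986 units, £332,357.10):
Base rate for 59.80 is £3.68/unit.
59.80 has an FTA preferential rate, but origin Karar is not Hesmark; base rate stands.
Duty = 1,986 × £3.68 = £7,308.48.
Total = £46,044.47 + £146,862.42 + £144,210.46 + £7,308.48 = £344,425.83.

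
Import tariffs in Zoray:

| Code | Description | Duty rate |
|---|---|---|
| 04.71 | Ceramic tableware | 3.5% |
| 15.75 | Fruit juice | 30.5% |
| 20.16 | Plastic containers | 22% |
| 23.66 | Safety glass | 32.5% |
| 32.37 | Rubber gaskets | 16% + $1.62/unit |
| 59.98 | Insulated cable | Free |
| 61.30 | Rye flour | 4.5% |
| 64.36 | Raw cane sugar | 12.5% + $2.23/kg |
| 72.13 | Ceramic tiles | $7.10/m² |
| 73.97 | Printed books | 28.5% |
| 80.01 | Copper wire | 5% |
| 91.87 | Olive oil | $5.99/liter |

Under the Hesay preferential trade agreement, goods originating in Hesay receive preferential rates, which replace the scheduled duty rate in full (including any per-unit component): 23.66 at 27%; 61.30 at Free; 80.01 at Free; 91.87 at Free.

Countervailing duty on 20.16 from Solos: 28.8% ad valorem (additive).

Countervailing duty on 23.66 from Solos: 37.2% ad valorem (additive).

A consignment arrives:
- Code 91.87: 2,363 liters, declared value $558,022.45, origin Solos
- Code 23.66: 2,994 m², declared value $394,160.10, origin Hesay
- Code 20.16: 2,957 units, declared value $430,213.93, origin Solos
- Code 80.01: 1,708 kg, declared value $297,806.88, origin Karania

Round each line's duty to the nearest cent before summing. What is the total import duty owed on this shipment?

Line 1 (91.87, Solos, 2,363 liters, $558,022.45):
Base rate for 91.87 is $5.99/liter.
91.87 has an FTA preferential rate, but origin Solos is not Hesay; base rate stands.
Duty = 2,363 × $5.99 = $14,154.37.
Line 2 (23.66, Hesay, 2,994 m², $394,160.10):
Base rate for 23.66 is 32.5%.
Origin Hesay qualifies under the Zoray–Hesay agreement and 23.66 is covered: preferential rate 27% applies instead.
The additional-duty order on 23.66 targets Solos, not Hesay; it does not apply.
Duty = $394,160.10 × 27% = $106,423.23.
Line 3 (20.16, Solos, 2,957 units, $430,213.93):
Base rate for 20.16 is 22%.
Additional duty on 20.16 from Solos: +28.8%. Applied ad valorem rate: 22% + 28.8% = 50.8%.
Duty = $430,213.93 × 50.8% = $218,548.68.
Line 4 (80.01, Karania, 1,708 kg, $297,806.88):
Base rate for 80.01 is 5%.
80.01 has an FTA preferential rate, but origin Karania is not Hesay; base rate stands.
Duty = $297,806.88 × 5% = $14,890.34.
Total = $14,154.37 + $106,423.23 + $218,548.68 + $14,890.34 = $354,016.62.

$354,016.62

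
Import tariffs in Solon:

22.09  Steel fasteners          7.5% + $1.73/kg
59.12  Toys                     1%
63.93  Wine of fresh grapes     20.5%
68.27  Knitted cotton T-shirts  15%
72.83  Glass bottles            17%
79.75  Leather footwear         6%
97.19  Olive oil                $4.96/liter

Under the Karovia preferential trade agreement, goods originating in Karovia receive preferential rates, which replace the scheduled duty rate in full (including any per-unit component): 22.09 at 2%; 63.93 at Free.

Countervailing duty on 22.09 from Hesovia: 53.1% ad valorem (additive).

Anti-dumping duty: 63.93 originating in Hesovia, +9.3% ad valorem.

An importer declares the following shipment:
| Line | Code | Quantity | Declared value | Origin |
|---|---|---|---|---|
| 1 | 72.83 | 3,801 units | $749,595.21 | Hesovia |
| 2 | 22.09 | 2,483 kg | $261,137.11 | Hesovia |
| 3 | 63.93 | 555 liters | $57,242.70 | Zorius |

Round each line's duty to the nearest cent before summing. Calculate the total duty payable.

Line 1 (72.83, Hesovia, 3,801 units, $749,595.21):
Base rate for 72.83 is 17%.
Duty = $749,595.21 × 17% = $127,431.19.
Line 2 (22.09, Hesovia, 2,483 kg, $261,137.11):
Base rate for 22.09 is 7.5% + $1.73/kg.
22.09 has an FTA preferential rate, but origin Hesovia is not Karovia; base rate stands.
Additional duty on 22.09 from Hesovia: +53.1%. Applied ad valorem rate: 7.5% + 53.1% = 60.6%.
Duty = $261,137.11 × 60.6% + 2,483 × $1.73 = $162,544.68.
Line 3 (63.93, Zorius, 555 liters, $57,242.70):
Base rate for 63.93 is 20.5%.
63.93 has an FTA preferential rate, but origin Zorius is not Karovia; base rate stands.
The additional-duty order on 63.93 targets Hesovia, not Zorius; it does not apply.
Duty = $57,242.70 × 20.5% = $11,734.75.
Total = $127,431.19 + $162,544.68 + $11,734.75 = $301,710.62.

$301,710.62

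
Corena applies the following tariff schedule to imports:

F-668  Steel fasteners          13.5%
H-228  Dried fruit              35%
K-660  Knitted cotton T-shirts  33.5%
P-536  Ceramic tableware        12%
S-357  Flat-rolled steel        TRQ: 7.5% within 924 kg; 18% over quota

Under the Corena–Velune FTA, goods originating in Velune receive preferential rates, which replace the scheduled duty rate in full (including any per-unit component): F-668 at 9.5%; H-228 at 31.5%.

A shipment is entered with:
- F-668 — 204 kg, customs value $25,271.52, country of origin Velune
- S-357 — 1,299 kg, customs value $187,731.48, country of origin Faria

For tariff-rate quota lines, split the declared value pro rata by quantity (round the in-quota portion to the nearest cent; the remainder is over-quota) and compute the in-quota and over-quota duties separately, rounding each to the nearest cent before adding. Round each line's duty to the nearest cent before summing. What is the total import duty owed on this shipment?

$22,171.13

Line 1 (F-668, Velune, 204 kg, $25,271.52):
Base rate for F-668 is 13.5%.
Origin Velune qualifies under the Corena–Velune agreement and F-668 is covered: preferential rate 9.5% applies instead.
Duty = $25,271.52 × 9.5% = $2,400.79.
Line 2 (S-357, Faria, 1,299 kg, $187,731.48):
Code S-357 is under a tariff-rate quota (threshold 924 kg). In-quota: 924 kg at 7.5%; over-quota: 375 kg at 18%.
Pro-rata value split: in-quota = $187,731.48 × 924/1,299 = $133,536.48; over-quota = $187,731.48 − $133,536.48 = $54,195.00.
In-quota duty = $133,536.48 × 7.5% = $10,015.24. Over-quota duty = $54,195.00 × 18% = $9,755.10.
Line duty = $10,015.24 + $9,755.10 = $19,770.34.
Total = $2,400.79 + $19,770.34 = $22,171.13.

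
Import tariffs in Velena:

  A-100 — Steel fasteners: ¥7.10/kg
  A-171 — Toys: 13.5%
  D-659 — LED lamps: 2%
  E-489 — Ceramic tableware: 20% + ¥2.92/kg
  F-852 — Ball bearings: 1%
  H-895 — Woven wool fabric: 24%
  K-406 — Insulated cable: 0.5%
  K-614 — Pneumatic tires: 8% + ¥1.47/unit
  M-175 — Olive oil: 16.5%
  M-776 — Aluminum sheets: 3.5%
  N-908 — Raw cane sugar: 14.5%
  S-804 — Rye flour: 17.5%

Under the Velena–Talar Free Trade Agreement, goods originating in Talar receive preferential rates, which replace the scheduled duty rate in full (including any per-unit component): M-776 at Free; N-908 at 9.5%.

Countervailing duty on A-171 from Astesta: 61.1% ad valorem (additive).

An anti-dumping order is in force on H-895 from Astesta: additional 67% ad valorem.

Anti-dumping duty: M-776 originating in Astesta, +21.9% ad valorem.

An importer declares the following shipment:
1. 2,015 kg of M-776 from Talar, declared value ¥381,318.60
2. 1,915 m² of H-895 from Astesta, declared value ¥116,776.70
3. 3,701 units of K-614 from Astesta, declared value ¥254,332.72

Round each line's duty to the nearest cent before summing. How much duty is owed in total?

Line 1 (M-776, Talar, 2,015 kg, ¥381,318.60):
Base rate for M-776 is 3.5%.
Origin Talar qualifies under the Velena–Talar agreement and M-776 is covered: preferential rate Free applies instead.
The additional-duty order on M-776 targets Astesta, not Talar; it does not apply.
Duty = ¥381,318.60 × 0% = ¥0.00.
Line 2 (H-895, Astesta, 1,915 m², ¥116,776.70):
Base rate for H-895 is 24%.
Additional duty on H-895 from Astesta: +67%. Applied ad valorem rate: 24% + 67% = 91%.
Duty = ¥116,776.70 × 91% = ¥106,266.80.
Line 3 (K-614, Astesta, 3,701 units, ¥254,332.72):
Base rate for K-614 is 8% + ¥1.47/unit.
Duty = ¥254,332.72 × 8% + 3,701 × ¥1.47 = ¥25,787.09.
Total = ¥0.00 + ¥106,266.80 + ¥25,787.09 = ¥132,053.89.

¥132,053.89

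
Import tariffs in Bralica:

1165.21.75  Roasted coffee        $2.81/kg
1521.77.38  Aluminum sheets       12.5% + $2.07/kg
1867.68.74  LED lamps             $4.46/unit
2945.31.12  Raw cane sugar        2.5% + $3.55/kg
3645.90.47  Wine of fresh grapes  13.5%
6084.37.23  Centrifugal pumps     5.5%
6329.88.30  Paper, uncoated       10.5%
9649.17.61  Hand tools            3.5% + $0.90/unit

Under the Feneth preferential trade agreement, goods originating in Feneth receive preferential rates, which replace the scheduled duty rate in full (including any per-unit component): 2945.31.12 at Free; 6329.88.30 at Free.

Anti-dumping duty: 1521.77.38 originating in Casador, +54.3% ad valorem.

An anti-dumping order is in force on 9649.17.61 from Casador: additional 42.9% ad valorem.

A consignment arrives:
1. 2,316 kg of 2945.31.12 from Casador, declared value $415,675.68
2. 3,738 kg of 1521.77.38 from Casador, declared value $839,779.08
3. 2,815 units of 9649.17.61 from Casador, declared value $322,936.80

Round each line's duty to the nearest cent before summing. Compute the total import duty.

Line 1 (2945.31.12, Casador, 2,316 kg, $415,675.68):
Base rate for 2945.31.12 is 2.5% + $3.55/kg.
2945.31.12 has an FTA preferential rate, but origin Casador is not Feneth; base rate stands.
Duty = $415,675.68 × 2.5% + 2,316 × $3.55 = $18,613.69.
Line 2 (1521.77.38, Casador, 3,738 kg, $839,779.08):
Base rate for 1521.77.38 is 12.5% + $2.07/kg.
Additional duty on 1521.77.38 from Casador: +54.3%. Applied ad valorem rate: 12.5% + 54.3% = 66.8%.
Duty = $839,779.08 × 66.8% + 3,738 × $2.07 = $568,710.09.
Line 3 (9649.17.61, Casador, 2,815 units, $322,936.80):
Base rate for 9649.17.61 is 3.5% + $0.90/unit.
Additional duty on 9649.17.61 from Casador: +42.9%. Applied ad valorem rate: 3.5% + 42.9% = 46.4%.
Duty = $322,936.80 × 46.4% + 2,815 × $0.90 = $152,376.18.
Total = $18,613.69 + $568,710.09 + $152,376.18 = $739,699.96.

$739,699.96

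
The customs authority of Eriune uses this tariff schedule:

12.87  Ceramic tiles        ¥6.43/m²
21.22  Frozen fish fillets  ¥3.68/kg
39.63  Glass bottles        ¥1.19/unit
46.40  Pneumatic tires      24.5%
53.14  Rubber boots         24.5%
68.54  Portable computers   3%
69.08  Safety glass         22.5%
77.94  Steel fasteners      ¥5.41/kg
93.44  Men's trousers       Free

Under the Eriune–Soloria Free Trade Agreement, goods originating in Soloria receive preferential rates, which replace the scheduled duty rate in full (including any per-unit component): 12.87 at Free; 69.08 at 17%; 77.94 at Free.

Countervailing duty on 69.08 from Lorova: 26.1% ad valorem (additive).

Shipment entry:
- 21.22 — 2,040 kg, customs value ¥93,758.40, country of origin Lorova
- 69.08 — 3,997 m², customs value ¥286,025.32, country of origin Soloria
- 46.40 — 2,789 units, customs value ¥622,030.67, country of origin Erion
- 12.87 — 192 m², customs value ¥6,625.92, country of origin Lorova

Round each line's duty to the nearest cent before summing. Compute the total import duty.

Line 1 (21.22, Lorova, 2,040 kg, ¥93,758.40):
Base rate for 21.22 is ¥3.68/kg.
Duty = 2,040 × ¥3.68 = ¥7,507.20.
Line 2 (69.08, Soloria, 3,997 m², ¥286,025.32):
Base rate for 69.08 is 22.5%.
Origin Soloria qualifies under the Eriune–Soloria agreement and 69.08 is covered: preferential rate 17% applies instead.
The additional-duty order on 69.08 targets Lorova, not Soloria; it does not apply.
Duty = ¥286,025.32 × 17% = ¥48,624.30.
Line 3 (46.40, Erion, 2,789 units, ¥622,030.67):
Base rate for 46.40 is 24.5%.
Duty = ¥622,030.67 × 24.5% = ¥152,397.51.
Line 4 (12.87, Lorova, 192 m², ¥6,625.92):
Base rate for 12.87 is ¥6.43/m².
12.87 has an FTA preferential rate, but origin Lorova is not Soloria; base rate stands.
Duty = 192 × ¥6.43 = ¥1,234.56.
Total = ¥7,507.20 + ¥48,624.30 + ¥152,397.51 + ¥1,234.56 = ¥209,763.57.

¥209,763.57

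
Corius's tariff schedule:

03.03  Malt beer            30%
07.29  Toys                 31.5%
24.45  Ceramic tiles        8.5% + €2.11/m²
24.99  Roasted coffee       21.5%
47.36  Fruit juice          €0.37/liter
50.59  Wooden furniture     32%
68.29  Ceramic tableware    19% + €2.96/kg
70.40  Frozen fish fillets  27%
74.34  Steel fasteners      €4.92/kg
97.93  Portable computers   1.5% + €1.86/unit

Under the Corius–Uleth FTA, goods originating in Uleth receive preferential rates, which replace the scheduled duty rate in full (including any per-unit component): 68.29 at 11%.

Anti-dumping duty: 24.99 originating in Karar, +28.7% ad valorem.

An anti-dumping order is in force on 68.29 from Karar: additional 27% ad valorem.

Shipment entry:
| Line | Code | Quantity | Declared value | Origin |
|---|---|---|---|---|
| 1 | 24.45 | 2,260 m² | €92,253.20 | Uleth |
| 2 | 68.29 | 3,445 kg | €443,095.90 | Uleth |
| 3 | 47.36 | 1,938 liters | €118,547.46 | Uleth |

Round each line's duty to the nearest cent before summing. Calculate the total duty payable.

Line 1 (24.45, Uleth, 2,260 m², €92,253.20):
Base rate for 24.45 is 8.5% + €2.11/m².
Origin Uleth is the FTA partner but 24.45 is not on the preference list; base rate stands.
Duty = €92,253.20 × 8.5% + 2,260 × €2.11 = €12,610.12.
Line 2 (68.29, Uleth, 3,445 kg, €443,095.90):
Base rate for 68.29 is 19% + €2.96/kg.
Origin Uleth qualifies under the Corius–Uleth agreement and 68.29 is covered: preferential rate 11% applies instead.
The additional-duty order on 68.29 targets Karar, not Uleth; it does not apply.
Duty = €443,095.90 × 11% = €48,740.55.
Line 3 (47.36, Uleth, 1,938 liters, €118,547.46):
Base rate for 47.36 is €0.37/liter.
Origin Uleth is the FTA partner but 47.36 is not on the preference list; base rate stands.
Duty = 1,938 × €0.37 = €717.06.
Total = €12,610.12 + €48,740.55 + €717.06 = €62,067.73.

€62,067.73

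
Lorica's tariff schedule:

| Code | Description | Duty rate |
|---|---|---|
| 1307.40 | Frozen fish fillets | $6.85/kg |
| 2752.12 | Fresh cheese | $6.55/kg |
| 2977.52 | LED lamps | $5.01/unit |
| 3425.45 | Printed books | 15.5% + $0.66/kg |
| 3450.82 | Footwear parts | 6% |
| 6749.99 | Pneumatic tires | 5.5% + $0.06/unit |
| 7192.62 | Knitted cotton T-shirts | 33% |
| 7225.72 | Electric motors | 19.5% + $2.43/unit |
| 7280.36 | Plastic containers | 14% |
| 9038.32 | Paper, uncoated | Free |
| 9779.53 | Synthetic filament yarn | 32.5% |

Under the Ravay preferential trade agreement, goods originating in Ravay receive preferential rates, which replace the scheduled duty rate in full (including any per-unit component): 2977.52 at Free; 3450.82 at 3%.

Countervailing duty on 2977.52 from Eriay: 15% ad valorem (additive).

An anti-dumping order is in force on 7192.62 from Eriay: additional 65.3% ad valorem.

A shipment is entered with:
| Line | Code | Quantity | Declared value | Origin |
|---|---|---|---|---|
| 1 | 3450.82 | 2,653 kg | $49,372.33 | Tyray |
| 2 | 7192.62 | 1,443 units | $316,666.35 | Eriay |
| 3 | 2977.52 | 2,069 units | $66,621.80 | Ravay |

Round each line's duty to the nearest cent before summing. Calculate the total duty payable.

Line 1 (3450.82, Tyray, 2,653 kg, $49,372.33):
Base rate for 3450.82 is 6%.
3450.82 has an FTA preferential rate, but origin Tyray is not Ravay; base rate stands.
Duty = $49,372.33 × 6% = $2,962.34.
Line 2 (7192.62, Eriay, 1,443 units, $316,666.35):
Base rate for 7192.62 is 33%.
Additional duty on 7192.62 from Eriay: +65.3%. Applied ad valorem rate: 33% + 65.3% = 98.3%.
Duty = $316,666.35 × 98.3% = $311,283.02.
Line 3 (2977.52, Ravay, 2,069 units, $66,621.80):
Base rate for 2977.52 is $5.01/unit.
Origin Ravay qualifies under the Lorica–Ravay agreement and 2977.52 is covered: preferential rate Free applies instead.
The additional-duty order on 2977.52 targets Eriay, not Ravay; it does not apply.
Duty = $66,621.80 × 0% = $0.00.
Total = $2,962.34 + $311,283.02 + $0.00 = $314,245.36.

$314,245.36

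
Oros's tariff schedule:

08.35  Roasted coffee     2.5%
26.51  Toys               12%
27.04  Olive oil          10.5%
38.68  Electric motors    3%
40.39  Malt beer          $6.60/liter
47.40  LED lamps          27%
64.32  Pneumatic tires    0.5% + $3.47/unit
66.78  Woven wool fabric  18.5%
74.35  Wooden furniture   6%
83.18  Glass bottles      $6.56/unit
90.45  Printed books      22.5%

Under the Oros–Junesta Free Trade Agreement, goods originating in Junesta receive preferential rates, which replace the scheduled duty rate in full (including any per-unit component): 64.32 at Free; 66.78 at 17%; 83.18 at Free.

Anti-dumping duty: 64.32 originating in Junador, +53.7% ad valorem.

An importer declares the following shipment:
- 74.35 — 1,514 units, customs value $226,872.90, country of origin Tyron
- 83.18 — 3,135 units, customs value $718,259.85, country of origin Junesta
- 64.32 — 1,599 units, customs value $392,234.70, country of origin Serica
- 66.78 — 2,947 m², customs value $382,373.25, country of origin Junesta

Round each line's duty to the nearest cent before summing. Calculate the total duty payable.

Line 1 (74.35, Tyron, 1,514 units, $226,872.90):
Base rate for 74.35 is 6%.
Duty = $226,872.90 × 6% = $13,612.37.
Line 2 (83.18, Junesta, 3,135 units, $718,259.85):
Base rate for 83.18 is $6.56/unit.
Origin Junesta qualifies under the Oros–Junesta agreement and 83.18 is covered: preferential rate Free applies instead.
Duty = $718,259.85 × 0% = $0.00.
Line 3 (64.32, Serica, 1,599 units, $392,234.70):
Base rate for 64.32 is 0.5% + $3.47/unit.
64.32 has an FTA preferential rate, but origin Serica is not Junesta; base rate stands.
The additional-duty order on 64.32 targets Junador, not Serica; it does not apply.
Duty = $392,234.70 × 0.5% + 1,599 × $3.47 = $7,509.70.
Line 4 (66.78, Junesta, 2,947 m², $382,373.25):
Base rate for 66.78 is 18.5%.
Origin Junesta qualifies under the Oros–Junesta agreement and 66.78 is covered: preferential rate 17% applies instead.
Duty = $382,373.25 × 17% = $65,003.45.
Total = $13,612.37 + $0.00 + $7,509.70 + $65,003.45 = $86,125.52.

$86,125.52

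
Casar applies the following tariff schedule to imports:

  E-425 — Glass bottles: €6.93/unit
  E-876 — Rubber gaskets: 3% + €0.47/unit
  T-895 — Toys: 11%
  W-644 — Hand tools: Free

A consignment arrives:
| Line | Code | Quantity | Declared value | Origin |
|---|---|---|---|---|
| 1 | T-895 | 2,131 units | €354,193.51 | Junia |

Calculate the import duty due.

€38,961.29

Line 1 (T-895, Junia, 2,131 units, €354,193.51):
Base rate for T-895 is 11%.
Duty = €354,193.51 × 11% = €38,961.29.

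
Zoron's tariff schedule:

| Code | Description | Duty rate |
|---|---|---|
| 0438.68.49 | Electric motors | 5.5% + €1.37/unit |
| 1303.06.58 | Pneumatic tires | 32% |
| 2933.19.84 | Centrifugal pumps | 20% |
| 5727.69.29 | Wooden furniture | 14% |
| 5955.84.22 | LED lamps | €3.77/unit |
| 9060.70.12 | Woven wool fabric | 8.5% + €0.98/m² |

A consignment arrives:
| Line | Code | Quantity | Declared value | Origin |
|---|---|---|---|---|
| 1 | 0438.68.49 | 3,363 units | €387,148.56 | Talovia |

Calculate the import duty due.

€25,900.48

Line 1 (0438.68.49, Talovia, 3,363 units, €387,148.56):
Base rate for 0438.68.49 is 5.5% + €1.37/unit.
Duty = €387,148.56 × 5.5% + 3,363 × €1.37 = €25,900.48.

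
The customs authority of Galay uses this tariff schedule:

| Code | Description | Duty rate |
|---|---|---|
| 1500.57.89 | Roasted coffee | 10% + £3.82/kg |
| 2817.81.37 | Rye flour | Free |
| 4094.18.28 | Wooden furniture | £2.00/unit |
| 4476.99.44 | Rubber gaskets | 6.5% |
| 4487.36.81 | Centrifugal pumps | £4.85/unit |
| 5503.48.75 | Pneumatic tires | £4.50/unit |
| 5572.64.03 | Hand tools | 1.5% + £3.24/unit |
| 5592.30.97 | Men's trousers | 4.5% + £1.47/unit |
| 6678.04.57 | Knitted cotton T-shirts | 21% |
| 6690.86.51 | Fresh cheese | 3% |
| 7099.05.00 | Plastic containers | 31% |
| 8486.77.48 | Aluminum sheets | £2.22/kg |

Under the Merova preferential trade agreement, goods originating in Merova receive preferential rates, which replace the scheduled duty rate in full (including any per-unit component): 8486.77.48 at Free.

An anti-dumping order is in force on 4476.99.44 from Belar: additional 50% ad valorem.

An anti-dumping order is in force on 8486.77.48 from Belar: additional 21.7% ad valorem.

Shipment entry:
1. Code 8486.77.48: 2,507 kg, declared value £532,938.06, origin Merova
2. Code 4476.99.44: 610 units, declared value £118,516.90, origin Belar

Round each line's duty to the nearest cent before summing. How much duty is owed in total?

£66,962.05

Line 1 (8486.77.48, Merova, 2,507 kg, £532,938.06):
Base rate for 8486.77.48 is £2.22/kg.
Origin Merova qualifies under the Galay–Merova agreement and 8486.77.48 is covered: preferential rate Free applies instead.
The additional-duty order on 8486.77.48 targets Belar, not Merova; it does not apply.
Duty = £532,938.06 × 0% = £0.00.
Line 2 (4476.99.44, Belar, 610 units, £118,516.90):
Base rate for 4476.99.44 is 6.5%.
Additional duty on 4476.99.44 from Belar: +50%. Applied ad valorem rate: 6.5% + 50% = 56.5%.
Duty = £118,516.90 × 56.5% = £66,962.05.
Total = £0.00 + £66,962.05 = £66,962.05.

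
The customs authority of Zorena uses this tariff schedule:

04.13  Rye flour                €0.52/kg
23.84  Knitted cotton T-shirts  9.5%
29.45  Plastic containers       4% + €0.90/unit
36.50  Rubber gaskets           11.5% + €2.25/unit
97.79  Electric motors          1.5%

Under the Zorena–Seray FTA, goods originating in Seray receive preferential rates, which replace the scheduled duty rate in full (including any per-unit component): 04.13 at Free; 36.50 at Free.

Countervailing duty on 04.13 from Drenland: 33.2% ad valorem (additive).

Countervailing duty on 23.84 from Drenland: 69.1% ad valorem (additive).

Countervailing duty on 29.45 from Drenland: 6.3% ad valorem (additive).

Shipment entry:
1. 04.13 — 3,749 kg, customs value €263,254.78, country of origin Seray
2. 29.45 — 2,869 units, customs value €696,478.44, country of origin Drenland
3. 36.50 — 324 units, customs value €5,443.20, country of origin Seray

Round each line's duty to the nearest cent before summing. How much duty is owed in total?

Line 1 (04.13, Seray, 3,749 kg, €263,254.78):
Base rate for 04.13 is €0.52/kg.
Origin Seray qualifies under the Zorena–Seray agreement and 04.13 is covered: preferential rate Free applies instead.
The additional-duty order on 04.13 targets Drenland, not Seray; it does not apply.
Duty = €263,254.78 × 0% = €0.00.
Line 2 (29.45, Drenland, 2,869 units, €696,478.44):
Base rate for 29.45 is 4% + €0.90/unit.
Additional duty on 29.45 from Drenland: +6.3%. Applied ad valorem rate: 4% + 6.3% = 10.3%.
Duty = €696,478.44 × 10.3% + 2,869 × €0.90 = €74,319.38.
Line 3 (36.50, Seray, 324 units, €5,443.20):
Base rate for 36.50 is 11.5% + €2.25/unit.
Origin Seray qualifies under the Zorena–Seray agreement and 36.50 is covered: preferential rate Free applies instead.
Duty = €5,443.20 × 0% = €0.00.
Total = €0.00 + €74,319.38 + €0.00 = €74,319.38.

€74,319.38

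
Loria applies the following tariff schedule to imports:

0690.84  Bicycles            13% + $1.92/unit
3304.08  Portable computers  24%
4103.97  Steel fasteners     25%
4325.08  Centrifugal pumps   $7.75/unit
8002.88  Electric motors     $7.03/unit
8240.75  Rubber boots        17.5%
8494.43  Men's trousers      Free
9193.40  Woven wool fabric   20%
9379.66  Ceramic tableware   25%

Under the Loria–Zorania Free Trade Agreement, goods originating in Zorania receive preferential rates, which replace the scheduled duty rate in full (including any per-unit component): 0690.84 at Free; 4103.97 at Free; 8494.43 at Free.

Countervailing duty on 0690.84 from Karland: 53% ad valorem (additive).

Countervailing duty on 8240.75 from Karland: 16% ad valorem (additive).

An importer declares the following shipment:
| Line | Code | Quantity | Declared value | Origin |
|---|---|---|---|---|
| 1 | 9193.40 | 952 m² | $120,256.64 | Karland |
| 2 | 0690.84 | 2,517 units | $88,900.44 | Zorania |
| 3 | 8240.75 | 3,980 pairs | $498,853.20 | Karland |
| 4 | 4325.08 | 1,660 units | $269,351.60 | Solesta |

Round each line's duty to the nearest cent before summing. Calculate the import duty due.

$204,032.15

Line 1 (9193.40, Karland, 952 m², $120,256.64):
Base rate for 9193.40 is 20%.
Duty = $120,256.64 × 20% = $24,051.33.
Line 2 (0690.84, Zorania, 2,517 units, $88,900.44):
Base rate for 0690.84 is 13% + $1.92/unit.
Origin Zorania qualifies under the Loria–Zorania agreement and 0690.84 is covered: preferential rate Free applies instead.
The additional-duty order on 0690.84 targets Karland, not Zorania; it does not apply.
Duty = $88,900.44 × 0% = $0.00.
Line 3 (8240.75, Karland, 3,980 pairs, $498,853.20):
Base rate for 8240.75 is 17.5%.
Additional duty on 8240.75 from Karland: +16%. Applied ad valorem rate: 17.5% + 16% = 33.5%.
Duty = $498,853.20 × 33.5% = $167,115.82.
Line 4 (4325.08, Solesta, 1,660 units, $269,351.60):
Base rate for 4325.08 is $7.75/unit.
Duty = 1,660 × $7.75 = $12,865.00.
Total = $24,051.33 + $0.00 + $167,115.82 + $12,865.00 = $204,032.15.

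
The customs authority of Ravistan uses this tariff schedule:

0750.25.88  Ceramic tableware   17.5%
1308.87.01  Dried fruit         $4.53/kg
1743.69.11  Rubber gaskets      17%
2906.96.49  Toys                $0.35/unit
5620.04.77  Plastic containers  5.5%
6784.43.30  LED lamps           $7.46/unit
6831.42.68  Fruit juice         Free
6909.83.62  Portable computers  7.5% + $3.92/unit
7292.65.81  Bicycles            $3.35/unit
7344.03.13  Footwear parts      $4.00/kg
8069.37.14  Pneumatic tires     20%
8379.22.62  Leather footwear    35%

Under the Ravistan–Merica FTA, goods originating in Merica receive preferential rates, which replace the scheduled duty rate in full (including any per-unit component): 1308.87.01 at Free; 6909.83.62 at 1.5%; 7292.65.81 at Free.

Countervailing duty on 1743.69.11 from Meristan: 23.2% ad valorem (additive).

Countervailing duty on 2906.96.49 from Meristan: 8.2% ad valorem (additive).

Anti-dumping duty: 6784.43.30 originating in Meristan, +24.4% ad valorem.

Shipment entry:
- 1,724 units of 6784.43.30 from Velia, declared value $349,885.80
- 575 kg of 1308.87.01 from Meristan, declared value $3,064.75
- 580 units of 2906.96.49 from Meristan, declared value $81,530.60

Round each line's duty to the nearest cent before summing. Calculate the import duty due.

Line 1 (6784.43.30, Velia, 1,724 units, $349,885.80):
Base rate for 6784.43.30 is $7.46/unit.
The additional-duty order on 6784.43.30 targets Meristan, not Velia; it does not apply.
Duty = 1,724 × $7.46 = $12,861.04.
Line 2 (1308.87.01, Meristan, 575 kg, $3,064.75):
Base rate for 1308.87.01 is $4.53/kg.
1308.87.01 has an FTA preferential rate, but origin Meristan is not Merica; base rate stands.
Duty = 575 × $4.53 = $2,604.75.
Line 3 (2906.96.49, Meristan, 580 units, $81,530.60):
Base rate for 2906.96.49 is $0.35/unit.
Additional duty on 2906.96.49 from Meristan: +8.2% ad valorem. Applied ad valorem rate = 8.2%.
Duty = $81,530.60 × 8.2% + 580 × $0.35 = $6,888.51.
Total = $12,861.04 + $2,604.75 + $6,888.51 = $22,354.30.

$22,354.30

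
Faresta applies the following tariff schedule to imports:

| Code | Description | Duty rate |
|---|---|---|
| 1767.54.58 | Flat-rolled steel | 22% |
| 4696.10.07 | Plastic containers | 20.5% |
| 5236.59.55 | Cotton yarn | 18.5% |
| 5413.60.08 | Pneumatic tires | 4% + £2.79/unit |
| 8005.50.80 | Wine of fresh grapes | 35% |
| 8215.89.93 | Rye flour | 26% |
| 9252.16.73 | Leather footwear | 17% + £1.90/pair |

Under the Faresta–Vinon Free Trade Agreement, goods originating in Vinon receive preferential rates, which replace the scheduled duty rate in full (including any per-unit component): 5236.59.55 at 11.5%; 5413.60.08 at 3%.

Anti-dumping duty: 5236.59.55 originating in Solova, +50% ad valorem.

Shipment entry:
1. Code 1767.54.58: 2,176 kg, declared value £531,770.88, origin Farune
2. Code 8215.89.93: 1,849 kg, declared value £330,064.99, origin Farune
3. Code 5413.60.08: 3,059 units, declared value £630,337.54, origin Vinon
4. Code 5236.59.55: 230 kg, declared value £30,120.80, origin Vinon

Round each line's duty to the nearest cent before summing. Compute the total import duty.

Line 1 (1767.54.58, Farune, 2,176 kg, £531,770.88):
Base rate for 1767.54.58 is 22%.
Duty = £531,770.88 × 22% = £116,989.59.
Line 2 (8215.89.93, Farune, 1,849 kg, £330,064.99):
Base rate for 8215.89.93 is 26%.
Duty = £330,064.99 × 26% = £85,816.90.
Line 3 (5413.60.08, Vinon, 3,059 units, £630,337.54):
Base rate for 5413.60.08 is 4% + £2.79/unit.
Origin Vinon qualifies under the Faresta–Vinon agreement and 5413.60.08 is covered: preferential rate 3% applies instead.
Duty = £630,337.54 × 3% = £18,910.13.
Line 4 (5236.59.55, Vinon, 230 kg, £30,120.80):
Base rate for 5236.59.55 is 18.5%.
Origin Vinon qualifies under the Faresta–Vinon agreement and 5236.59.55 is covered: preferential rate 11.5% applies instead.
The additional-duty order on 5236.59.55 targets Solova, not Vinon; it does not apply.
Duty = £30,120.80 × 11.5% = £3,463.89.
Total = £116,989.59 + £85,816.90 + £18,910.13 + £3,463.89 = £225,180.51.

£225,180.51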